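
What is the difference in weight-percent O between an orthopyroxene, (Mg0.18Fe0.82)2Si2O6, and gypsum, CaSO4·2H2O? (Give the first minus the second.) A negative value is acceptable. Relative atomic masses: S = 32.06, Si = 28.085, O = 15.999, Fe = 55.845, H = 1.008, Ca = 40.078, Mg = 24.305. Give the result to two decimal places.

-17.74 percentage points

M((Mg0.18Fe0.82)2Si2O6) = 252.500 g/mol, so wt% O = 95.994/252.500 × 100 = 38.02%.
M(CaSO4·2H2O) = 172.164 g/mol, so wt% O = 95.994/172.164 × 100 = 55.76%.
38.02 − 55.76 = -17.74 pp.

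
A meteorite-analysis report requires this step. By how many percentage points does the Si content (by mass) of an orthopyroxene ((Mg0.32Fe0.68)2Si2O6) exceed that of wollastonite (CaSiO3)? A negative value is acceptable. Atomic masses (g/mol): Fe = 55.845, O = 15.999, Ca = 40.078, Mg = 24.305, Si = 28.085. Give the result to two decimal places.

-1.13 percentage points

Si in (Mg0.32Fe0.68)2Si2O6: molar mass 243.668 g/mol; 2×28.085 = 56.170 g → 23.05 wt%.
Si in CaSiO3: molar mass 116.160 g/mol; 1×28.085 = 28.085 g → 24.18 wt%.
Difference = 23.05 − 24.18 = -1.13 percentage points.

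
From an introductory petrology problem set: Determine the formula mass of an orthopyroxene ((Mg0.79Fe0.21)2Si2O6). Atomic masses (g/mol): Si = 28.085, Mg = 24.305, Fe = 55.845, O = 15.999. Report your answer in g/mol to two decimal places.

214.02 g/mol

M = 1.58×24.305 + 0.42×55.845 + 2×28.085 + 6×15.999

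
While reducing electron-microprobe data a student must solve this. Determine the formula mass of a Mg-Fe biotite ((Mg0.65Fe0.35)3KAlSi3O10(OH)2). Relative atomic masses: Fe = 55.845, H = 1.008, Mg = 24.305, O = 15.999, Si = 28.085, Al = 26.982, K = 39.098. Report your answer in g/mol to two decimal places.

The formula mass is the sum 1.95(24.305) + 1.05(55.845) + 1(39.098) + 1(26.982) + 3(28.085) + 12(15.999) + 2(1.008).

450.37 g/mol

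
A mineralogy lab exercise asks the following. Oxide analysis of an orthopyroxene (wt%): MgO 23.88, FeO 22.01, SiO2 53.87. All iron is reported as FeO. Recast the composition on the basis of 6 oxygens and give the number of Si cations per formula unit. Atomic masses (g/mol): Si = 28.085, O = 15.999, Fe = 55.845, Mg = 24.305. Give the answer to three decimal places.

1.998 Si apfu

MgO (M=40.304): mol = 0.59250; Mg = 0.59250, O = 0.59250.
FeO (M=71.844): mol = 0.30636; Fe = 0.30636, O = 0.30636.
SiO2 (M=60.083): mol = 0.89659; Si = 0.89659, O = 1.79318.
ΣO = 2.69204; factor = 6/ΣO = 2.22879.
Si apfu = 0.89659 × 2.22879 = 1.998.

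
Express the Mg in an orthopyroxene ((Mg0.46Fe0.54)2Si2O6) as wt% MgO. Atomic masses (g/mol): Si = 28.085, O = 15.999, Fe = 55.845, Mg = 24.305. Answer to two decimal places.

M((Mg0.46Fe0.54)2Si2O6) = 234.837 g/mol; M(MgO) = 40.304 g/mol.
Moles MgO per formula unit = 0.92 Mg ÷ 1 = 0.9200.
MgO fraction = (0.9200 × 40.304) / 234.837 = 37.080/234.837 = 0.1579.

15.79 wt%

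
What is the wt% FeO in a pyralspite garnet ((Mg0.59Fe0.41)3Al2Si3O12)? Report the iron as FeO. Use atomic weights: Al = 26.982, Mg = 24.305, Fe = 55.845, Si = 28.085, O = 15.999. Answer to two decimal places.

20.00 wt%

Molar mass of (Mg0.59Fe0.41)3Al2Si3O12 = 1.77×24.305 + 1.23×55.845 + 2×26.982 + 3×28.085 + 12×15.999 = 441.916 g/mol.
Each formula unit contains 1.23 Fe, equivalent to 1.23/1 = 1.2300 mol FeO.
M(FeO) = 1×55.845 + 1×15.999 = 71.844 g/mol.
Mass of FeO per formula unit = 1.2300 × 71.844 = 88.368 g.
FeO wt% = 88.368 / 441.916 × 100 = 20.00%.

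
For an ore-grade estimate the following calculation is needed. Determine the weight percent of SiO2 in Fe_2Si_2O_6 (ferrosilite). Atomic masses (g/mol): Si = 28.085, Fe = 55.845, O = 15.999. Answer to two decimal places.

Formula mass = 263.854 g/mol.
2 Si → 2.0000 mol SiO2 per formula unit; M(SiO2) = 60.083, so SiO2 mass = 120.166 g.
120.166/263.854 × 100 = 45.54 wt%.

45.54 wt%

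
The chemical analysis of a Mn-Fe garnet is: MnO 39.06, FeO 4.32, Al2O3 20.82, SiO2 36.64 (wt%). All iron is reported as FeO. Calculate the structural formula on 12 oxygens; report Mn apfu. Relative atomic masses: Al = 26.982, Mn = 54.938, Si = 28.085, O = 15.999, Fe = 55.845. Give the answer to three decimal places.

2.705 Mn apfu

MnO: 39.06/70.937 = 0.55063 mol → 0.55063 mol Mn, 0.55063 mol O.
FeO: 4.32/71.844 = 0.06013 mol → 0.06013 mol Fe, 0.06013 mol O.
Al2O3: 20.82/101.961 = 0.20420 mol → 0.40840 mol Al, 0.61260 mol O.
SiO2: 36.64/60.083 = 0.60982 mol → 0.60982 mol Si, 1.21964 mol O.
Total oxygen = 2.44300 mol. Normalization factor = 12/2.44300 = 4.91199.
Mn per 12 O = 0.55063 × 4.91199 = 2.705.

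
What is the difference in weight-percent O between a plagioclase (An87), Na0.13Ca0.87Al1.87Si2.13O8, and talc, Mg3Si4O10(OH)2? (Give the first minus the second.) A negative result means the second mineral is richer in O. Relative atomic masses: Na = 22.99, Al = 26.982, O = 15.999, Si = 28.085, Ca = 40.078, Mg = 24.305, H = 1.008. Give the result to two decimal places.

M(Na0.13Ca0.87Al1.87Si2.13O8) = 276.126 g/mol, so wt% O = 127.992/276.126 × 100 = 46.35%.
M(Mg3Si4O10(OH)2) = 379.259 g/mol, so wt% O = 191.988/379.259 × 100 = 50.62%.
46.35 − 50.62 = -4.27 pp.

-4.27 percentage points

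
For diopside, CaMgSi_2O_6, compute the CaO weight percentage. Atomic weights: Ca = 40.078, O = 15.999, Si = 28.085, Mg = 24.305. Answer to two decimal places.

Molar mass of CaMgSi_2O_6 = 1*40.078 + 1*24.305 + 2*28.085 + 6*15.999 = 216.547 g/mol.
Each formula unit contains 1 Ca, equivalent to 1/1 = 1.0000 mol CaO.
M(CaO) = 1×40.078 + 1×15.999 = 56.077 g/mol.
Mass of CaO per formula unit = 1.0000 × 56.077 = 56.077 g.
CaO wt% = 56.077 / 216.547 × 100 = 25.90%.

25.90 wt%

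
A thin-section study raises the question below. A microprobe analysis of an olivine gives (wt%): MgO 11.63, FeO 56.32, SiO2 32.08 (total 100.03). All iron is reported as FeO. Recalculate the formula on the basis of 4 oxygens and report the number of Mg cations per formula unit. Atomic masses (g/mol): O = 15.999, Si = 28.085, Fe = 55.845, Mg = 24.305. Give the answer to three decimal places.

MgO (M=40.304): mol = 0.28856; Mg = 0.28856, O = 0.28856.
FeO (M=71.844): mol = 0.78392; Fe = 0.78392, O = 0.78392.
SiO2 (M=60.083): mol = 0.53393; Si = 0.53393, O = 1.06786.
ΣO = 2.14034; factor = 4/ΣO = 1.86886.
Mg apfu = 0.28856 × 1.86886 = 0.539.

0.539 Mg apfu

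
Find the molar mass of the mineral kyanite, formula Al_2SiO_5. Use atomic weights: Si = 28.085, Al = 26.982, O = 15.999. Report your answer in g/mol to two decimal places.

162.04 g/mol

M = 2·26.982 + 1·28.085 + 5·15.999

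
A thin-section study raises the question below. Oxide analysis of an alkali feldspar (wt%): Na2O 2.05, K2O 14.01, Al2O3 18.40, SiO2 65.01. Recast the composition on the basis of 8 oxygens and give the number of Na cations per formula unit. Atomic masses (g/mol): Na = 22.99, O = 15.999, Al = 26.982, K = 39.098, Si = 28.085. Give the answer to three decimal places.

2.05 wt% Na2O ÷ 61.979 g/mol = 0.03308 mol, giving 0.06616 Na and 0.03308 O.
14.01 wt% K2O ÷ 94.195 g/mol = 0.14873 mol, giving 0.29746 K and 0.14873 O.
18.40 wt% Al2O3 ÷ 101.961 g/mol = 0.18046 mol, giving 0.36092 Al and 0.54138 O.
65.01 wt% SiO2 ÷ 60.083 g/mol = 1.08200 mol, giving 1.08200 Si and 2.16400 O.
Oxygen sums to 2.88719; scaling by 8/2.88719 = 2.77086 puts the formula on 8 O.
Na: 0.06616 × 2.77086 = 0.183 atoms per formula unit.

0.183 Na apfu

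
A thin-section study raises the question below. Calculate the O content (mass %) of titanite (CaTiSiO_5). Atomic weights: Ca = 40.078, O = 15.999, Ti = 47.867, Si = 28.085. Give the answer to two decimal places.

40.81 mass %

M(CaTiSiO_5) = 196.025 g/mol.
O contributes 5 × 15.999 = 79.995 g per mole.
79.995/196.025 = 0.4081 → 40.81%.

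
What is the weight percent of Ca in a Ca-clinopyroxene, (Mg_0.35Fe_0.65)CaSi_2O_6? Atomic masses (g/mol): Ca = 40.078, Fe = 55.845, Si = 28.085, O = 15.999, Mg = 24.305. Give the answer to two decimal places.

16.91 wt%

M((Mg_0.35Fe_0.65)CaSi_2O_6) = 237.048 g/mol.
Ca contributes 1 × 40.078 = 40.078 g per mole.
40.078/237.048 = 0.1691 → 16.91%.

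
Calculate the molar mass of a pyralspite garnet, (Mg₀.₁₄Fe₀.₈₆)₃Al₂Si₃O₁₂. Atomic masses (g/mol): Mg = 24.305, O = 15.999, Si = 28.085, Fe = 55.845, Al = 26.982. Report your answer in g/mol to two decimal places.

Mg: 0.42 × 24.305 = 10.2081
Fe: 2.58 × 55.845 = 144.0801
Al: 2 × 26.982 = 53.9640
Si: 3 × 28.085 = 84.2550
O: 12 × 15.999 = 191.9880
Summing the contributions gives the formula mass.

484.50 g/mol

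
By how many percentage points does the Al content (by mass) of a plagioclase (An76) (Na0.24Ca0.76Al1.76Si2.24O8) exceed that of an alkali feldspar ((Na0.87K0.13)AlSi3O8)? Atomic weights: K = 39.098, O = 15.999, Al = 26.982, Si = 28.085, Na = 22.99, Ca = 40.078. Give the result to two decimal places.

First mineral: 47.488 g Al in 274.368 g formula = 17.31 wt% Al.
Second mineral: 26.982 g Al in 264.313 g formula = 10.21 wt% Al.
17.31% − 10.21% gives a difference of 7.10 percentage points.

7.10 percentage points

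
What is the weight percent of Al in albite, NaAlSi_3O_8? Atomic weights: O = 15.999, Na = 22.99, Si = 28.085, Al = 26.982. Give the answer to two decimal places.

10.29 wt%

Molar mass of NaAlSi_3O_8: 1*22.99 + 1*26.982 + 3*28.085 + 8*15.999 = 262.219 g/mol.
Mass of Al per formula unit: 1 × 26.982 = 26.982 g.
Weight fraction Al = 26.982 / 262.219 = 0.1029.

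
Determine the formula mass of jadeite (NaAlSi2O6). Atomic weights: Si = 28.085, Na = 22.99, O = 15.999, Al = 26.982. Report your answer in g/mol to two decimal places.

202.14 g/mol

Na: 1 × 22.99 = 22.9900
Al: 1 × 26.982 = 26.9820
Si: 2 × 28.085 = 56.1700
O: 6 × 15.999 = 95.9940
Summing the contributions gives the formula mass.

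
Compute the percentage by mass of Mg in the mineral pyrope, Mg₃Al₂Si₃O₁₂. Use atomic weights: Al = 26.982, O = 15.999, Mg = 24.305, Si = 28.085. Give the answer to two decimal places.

18.09 wt%

Formula mass = 3·24.305 + 2·26.982 + 3·28.085 + 12·15.999 = 403.122 g/mol, of which 72.915 g is Mg.
So Mg makes up 72.915/403.122 = 0.1809 of the mass, i.e. 18.09%.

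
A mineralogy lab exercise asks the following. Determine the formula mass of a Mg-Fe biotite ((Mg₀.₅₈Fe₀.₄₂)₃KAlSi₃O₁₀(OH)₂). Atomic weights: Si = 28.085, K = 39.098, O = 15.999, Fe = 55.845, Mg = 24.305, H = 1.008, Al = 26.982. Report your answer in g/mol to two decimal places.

456.99 g/mol

Mg: 1.74 × 24.305 = 42.2907
Fe: 1.26 × 55.845 = 70.3647
K: 1 × 39.098 = 39.0980
Al: 1 × 26.982 = 26.9820
Si: 3 × 28.085 = 84.2550
O: 12 × 15.999 = 191.9880
H: 2 × 1.008 = 2.0160
Summing the contributions gives the formula mass.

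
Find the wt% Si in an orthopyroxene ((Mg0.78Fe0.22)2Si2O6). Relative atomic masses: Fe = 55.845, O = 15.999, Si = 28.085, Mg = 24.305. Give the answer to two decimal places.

26.17 weight percent

M((Mg0.78Fe0.22)2Si2O6) = 214.652 g/mol.
Si contributes 2 × 28.085 = 56.170 g per mole.
56.170/214.652 = 0.2617 → 26.17%.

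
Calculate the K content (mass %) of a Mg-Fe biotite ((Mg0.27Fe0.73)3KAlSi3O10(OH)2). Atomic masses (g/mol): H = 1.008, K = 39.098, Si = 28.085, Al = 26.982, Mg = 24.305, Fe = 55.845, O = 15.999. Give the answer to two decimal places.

8.04 mass %

Molar mass of (Mg0.27Fe0.73)3KAlSi3O10(OH)2: 0.81*24.305 + 2.19*55.845 + 1*39.098 + 1*26.982 + 3*28.085 + 12*15.999 + 2*1.008 = 486.327 g/mol.
Mass of K per formula unit: 1 × 39.098 = 39.098 g.
Weight fraction K = 39.098 / 486.327 = 0.0804.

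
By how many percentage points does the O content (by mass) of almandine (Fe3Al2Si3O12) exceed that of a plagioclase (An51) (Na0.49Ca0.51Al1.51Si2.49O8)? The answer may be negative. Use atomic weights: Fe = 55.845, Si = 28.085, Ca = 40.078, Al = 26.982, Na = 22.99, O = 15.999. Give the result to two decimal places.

O in Fe3Al2Si3O12: molar mass 497.742 g/mol; 12×15.999 = 191.988 g → 38.57 wt%.
O in Na0.49Ca0.51Al1.51Si2.49O8: molar mass 270.371 g/mol; 8×15.999 = 127.992 g → 47.34 wt%.
Difference = 38.57 − 47.34 = -8.77 percentage points.

-8.77 percentage points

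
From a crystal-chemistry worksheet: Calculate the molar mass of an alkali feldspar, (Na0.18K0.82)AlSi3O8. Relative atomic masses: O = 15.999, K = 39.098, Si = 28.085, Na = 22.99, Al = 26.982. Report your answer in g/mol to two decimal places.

275.43 g/mol

The formula mass is the sum 0.18*22.99 + 0.82*39.098 + 1*26.982 + 3*28.085 + 8*15.999.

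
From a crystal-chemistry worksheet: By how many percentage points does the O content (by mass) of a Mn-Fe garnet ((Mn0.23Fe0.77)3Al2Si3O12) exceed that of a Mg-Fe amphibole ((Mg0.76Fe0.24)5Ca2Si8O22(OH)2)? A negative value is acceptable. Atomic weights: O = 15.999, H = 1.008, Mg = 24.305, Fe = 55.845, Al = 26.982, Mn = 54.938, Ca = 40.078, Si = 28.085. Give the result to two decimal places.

-6.54 percentage points

First mineral: 191.988 g O in 497.116 g formula = 38.62 wt% O.
Second mineral: 383.976 g O in 850.201 g formula = 45.16 wt% O.
38.62% − 45.16% gives a difference of -6.54 percentage points.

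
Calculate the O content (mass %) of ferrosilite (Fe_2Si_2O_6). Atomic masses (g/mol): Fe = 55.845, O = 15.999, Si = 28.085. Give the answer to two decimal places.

Molar mass of Fe_2Si_2O_6: 2*55.845 + 2*28.085 + 6*15.999 = 263.854 g/mol.
Mass of O per formula unit: 6 × 15.999 = 95.994 g.
Weight fraction O = 95.994 / 263.854 = 0.3638.

36.38 mass %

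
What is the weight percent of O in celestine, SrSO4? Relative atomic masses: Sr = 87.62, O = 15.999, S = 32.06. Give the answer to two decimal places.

Formula mass = 1*87.62 + 1*32.06 + 4*15.999 = 183.676 g/mol, of which 63.996 g is O.
So O makes up 63.996/183.676 = 0.3484 of the mass, i.e. 34.84%.

34.84 wt%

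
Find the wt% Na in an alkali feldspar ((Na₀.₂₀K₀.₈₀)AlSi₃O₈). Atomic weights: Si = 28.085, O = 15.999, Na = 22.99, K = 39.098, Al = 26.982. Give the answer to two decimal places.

1.67 wt%

Formula mass = 0.20*22.99 + 0.80*39.098 + 1*26.982 + 3*28.085 + 8*15.999 = 275.105 g/mol, of which 4.598 g is Na.
So Na makes up 4.598/275.105 = 0.0167 of the mass, i.e. 1.67%.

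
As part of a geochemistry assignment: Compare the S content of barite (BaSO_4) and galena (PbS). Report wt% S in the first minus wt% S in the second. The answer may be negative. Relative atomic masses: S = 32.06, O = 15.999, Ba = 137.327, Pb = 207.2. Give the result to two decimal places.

First mineral: 32.060 g S in 233.383 g formula = 13.74 wt% S.
Second mineral: 32.060 g S in 239.260 g formula = 13.40 wt% S.
13.74% − 13.40% gives a difference of 0.34 percentage points.

0.34 percentage points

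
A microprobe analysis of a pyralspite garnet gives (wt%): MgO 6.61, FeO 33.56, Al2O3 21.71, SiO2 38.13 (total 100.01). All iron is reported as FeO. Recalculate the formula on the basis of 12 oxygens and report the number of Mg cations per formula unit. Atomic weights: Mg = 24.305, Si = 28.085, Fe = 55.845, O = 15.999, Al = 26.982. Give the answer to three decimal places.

0.775 Mg apfu

MgO (M=40.304): mol = 0.16400; Mg = 0.16400, O = 0.16400.
FeO (M=71.844): mol = 0.46712; Fe = 0.46712, O = 0.46712.
Al2O3 (M=101.961): mol = 0.21292; Al = 0.42584, O = 0.63876.
SiO2 (M=60.083): mol = 0.63462; Si = 0.63462, O = 1.26924.
ΣO = 2.53912; factor = 12/ΣO = 4.72605.
Mg apfu = 0.16400 × 4.72605 = 0.775.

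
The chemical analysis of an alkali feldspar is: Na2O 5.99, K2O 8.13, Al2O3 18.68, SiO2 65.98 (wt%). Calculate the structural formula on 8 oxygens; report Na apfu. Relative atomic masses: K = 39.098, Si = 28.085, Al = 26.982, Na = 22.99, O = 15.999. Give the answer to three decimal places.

0.528 Na apfu

5.99 wt% Na2O ÷ 61.979 g/mol = 0.09665 mol, giving 0.19330 Na and 0.09665 O.
8.13 wt% K2O ÷ 94.195 g/mol = 0.08631 mol, giving 0.17262 K and 0.08631 O.
18.68 wt% Al2O3 ÷ 101.961 g/mol = 0.18321 mol, giving 0.36642 Al and 0.54963 O.
65.98 wt% SiO2 ÷ 60.083 g/mol = 1.09815 mol, giving 1.09815 Si and 2.19630 O.
Oxygen sums to 2.92889; scaling by 8/2.92889 = 2.73141 puts the formula on 8 O.
Na: 0.19330 × 2.73141 = 0.528 atoms per formula unit.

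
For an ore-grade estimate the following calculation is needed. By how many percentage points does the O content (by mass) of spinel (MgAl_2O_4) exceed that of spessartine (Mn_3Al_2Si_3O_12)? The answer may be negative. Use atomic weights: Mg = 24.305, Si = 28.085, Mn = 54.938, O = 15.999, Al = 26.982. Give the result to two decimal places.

First mineral: 63.996 g O in 142.265 g formula = 44.98 wt% O.
Second mineral: 191.988 g O in 495.021 g formula = 38.78 wt% O.
44.98% − 38.78% gives a difference of 6.20 percentage points.

6.20 percentage points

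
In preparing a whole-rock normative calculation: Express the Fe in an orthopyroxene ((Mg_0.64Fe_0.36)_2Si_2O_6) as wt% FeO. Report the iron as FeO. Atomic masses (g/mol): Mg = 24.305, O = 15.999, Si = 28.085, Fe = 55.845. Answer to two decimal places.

Molar mass of (Mg_0.64Fe_0.36)_2Si_2O_6 = 1.28*24.305 + 0.72*55.845 + 2*28.085 + 6*15.999 = 223.483 g/mol.
Each formula unit contains 0.72 Fe, equivalent to 0.72/1 = 0.7200 mol FeO.
M(FeO) = 1×55.845 + 1×15.999 = 71.844 g/mol.
Mass of FeO per formula unit = 0.7200 × 71.844 = 51.728 g.
FeO wt% = 51.728 / 223.483 × 100 = 23.15%.

23.15 wt%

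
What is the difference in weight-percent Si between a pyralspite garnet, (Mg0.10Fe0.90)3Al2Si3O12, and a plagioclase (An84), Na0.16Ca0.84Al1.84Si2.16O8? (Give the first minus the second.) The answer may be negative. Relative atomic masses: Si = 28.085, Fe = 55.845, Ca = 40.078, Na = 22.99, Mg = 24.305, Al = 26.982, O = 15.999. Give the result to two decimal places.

-4.75 percentage points

Si in (Mg0.10Fe0.90)3Al2Si3O12: molar mass 488.280 g/mol; 3×28.085 = 84.255 g → 17.26 wt%.
Si in Na0.16Ca0.84Al1.84Si2.16O8: molar mass 275.646 g/mol; 2.16×28.085 = 60.664 g → 22.01 wt%.
Difference = 17.26 − 22.01 = -4.75 percentage points.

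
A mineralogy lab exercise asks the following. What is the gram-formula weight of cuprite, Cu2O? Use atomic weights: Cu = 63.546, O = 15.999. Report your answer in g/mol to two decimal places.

Cu: 2 × 63.546 = 127.0920
O: 1 × 15.999 = 15.9990
Summing the contributions gives the formula mass.

143.09 g/mol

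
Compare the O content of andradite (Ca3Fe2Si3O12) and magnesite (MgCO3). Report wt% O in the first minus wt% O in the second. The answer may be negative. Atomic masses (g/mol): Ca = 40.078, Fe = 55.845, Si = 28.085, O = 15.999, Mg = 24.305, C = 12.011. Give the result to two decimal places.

-19.15 percentage points

First mineral: 191.988 g O in 508.167 g formula = 37.78 wt% O.
Second mineral: 47.997 g O in 84.313 g formula = 56.93 wt% O.
37.78% − 56.93% gives a difference of -19.15 percentage points.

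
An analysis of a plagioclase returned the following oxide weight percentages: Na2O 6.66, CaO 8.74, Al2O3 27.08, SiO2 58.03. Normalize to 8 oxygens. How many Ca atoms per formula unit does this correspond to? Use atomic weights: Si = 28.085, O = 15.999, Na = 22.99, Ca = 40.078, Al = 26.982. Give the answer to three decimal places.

0.417 Ca apfu

Na2O (M=61.979): mol = 0.10746; Na = 0.21492, O = 0.10746.
CaO (M=56.077): mol = 0.15586; Ca = 0.15586, O = 0.15586.
Al2O3 (M=101.961): mol = 0.26559; Al = 0.53118, O = 0.79677.
SiO2 (M=60.083): mol = 0.96583; Si = 0.96583, O = 1.93166.
ΣO = 2.99175; factor = 8/ΣO = 2.67402.
Ca apfu = 0.15586 × 2.67402 = 0.417.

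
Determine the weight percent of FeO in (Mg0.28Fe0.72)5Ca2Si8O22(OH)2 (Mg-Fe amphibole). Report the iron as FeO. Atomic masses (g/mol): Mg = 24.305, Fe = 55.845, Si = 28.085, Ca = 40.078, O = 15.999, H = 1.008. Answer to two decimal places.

Molar mass of (Mg0.28Fe0.72)5Ca2Si8O22(OH)2 = 1.40*24.305 + 3.60*55.845 + 2*40.078 + 8*28.085 + 24*15.999 + 2*1.008 = 925.897 g/mol.
Each formula unit contains 3.60 Fe, equivalent to 3.60/1 = 3.6000 mol FeO.
M(FeO) = 1×55.845 + 1×15.999 = 71.844 g/mol.
Mass of FeO per formula unit = 3.6000 × 71.844 = 258.638 g.
FeO wt% = 258.638 / 925.897 × 100 = 27.93%.

27.93 wt%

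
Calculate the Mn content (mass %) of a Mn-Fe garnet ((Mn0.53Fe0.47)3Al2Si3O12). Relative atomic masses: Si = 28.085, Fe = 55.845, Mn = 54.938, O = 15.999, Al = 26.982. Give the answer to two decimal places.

17.60 mass %

Molar mass of (Mn0.53Fe0.47)3Al2Si3O12: 1.59*54.938 + 1.41*55.845 + 2*26.982 + 3*28.085 + 12*15.999 = 496.300 g/mol.
Mass of Mn per formula unit: 1.59 × 54.938 = 87.351 g.
Weight fraction Mn = 87.351 / 496.300 = 0.1760.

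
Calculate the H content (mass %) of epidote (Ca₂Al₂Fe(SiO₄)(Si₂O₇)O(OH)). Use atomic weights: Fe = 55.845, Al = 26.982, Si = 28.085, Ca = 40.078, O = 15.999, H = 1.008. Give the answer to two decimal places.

Formula mass = 2*40.078 + 2*26.982 + 1*55.845 + 3*28.085 + 13*15.999 + 1*1.008 = 483.215 g/mol, of which 1.008 g is H.
So H makes up 1.008/483.215 = 0.0021 of the mass, i.e. 0.21%.

0.21 mass %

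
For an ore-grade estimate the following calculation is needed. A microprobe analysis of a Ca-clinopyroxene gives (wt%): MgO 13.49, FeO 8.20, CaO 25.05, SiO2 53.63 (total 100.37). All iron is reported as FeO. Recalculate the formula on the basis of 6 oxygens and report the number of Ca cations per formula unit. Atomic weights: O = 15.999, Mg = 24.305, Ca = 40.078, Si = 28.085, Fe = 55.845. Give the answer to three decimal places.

13.49 wt% MgO ÷ 40.304 g/mol = 0.33471 mol, giving 0.33471 Mg and 0.33471 O.
8.20 wt% FeO ÷ 71.844 g/mol = 0.11414 mol, giving 0.11414 Fe and 0.11414 O.
25.05 wt% CaO ÷ 56.077 g/mol = 0.44671 mol, giving 0.44671 Ca and 0.44671 O.
53.63 wt% SiO2 ÷ 60.083 g/mol = 0.89260 mol, giving 0.89260 Si and 1.78520 O.
Oxygen sums to 2.68076; scaling by 6/2.68076 = 2.23817 puts the formula on 6 O.
Ca: 0.44671 × 2.23817 = 1.000 atoms per formula unit.

1.000 Ca apfu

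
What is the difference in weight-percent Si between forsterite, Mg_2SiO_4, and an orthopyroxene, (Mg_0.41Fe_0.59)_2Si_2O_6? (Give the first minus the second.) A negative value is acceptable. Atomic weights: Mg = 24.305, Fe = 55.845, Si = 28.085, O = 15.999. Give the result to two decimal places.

Si in Mg_2SiO_4: molar mass 140.691 g/mol; 1×28.085 = 28.085 g → 19.96 wt%.
Si in (Mg_0.41Fe_0.59)_2Si_2O_6: molar mass 237.991 g/mol; 2×28.085 = 56.170 g → 23.60 wt%.
Difference = 19.96 − 23.60 = -3.64 percentage points.

-3.64 percentage points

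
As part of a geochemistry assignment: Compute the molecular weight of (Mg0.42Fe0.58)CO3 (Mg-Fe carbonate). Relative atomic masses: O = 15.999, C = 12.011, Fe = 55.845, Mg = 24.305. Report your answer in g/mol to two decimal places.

102.61 g/mol

The formula mass is the sum 0.42·24.305 + 0.58·55.845 + 1·12.011 + 3·15.999.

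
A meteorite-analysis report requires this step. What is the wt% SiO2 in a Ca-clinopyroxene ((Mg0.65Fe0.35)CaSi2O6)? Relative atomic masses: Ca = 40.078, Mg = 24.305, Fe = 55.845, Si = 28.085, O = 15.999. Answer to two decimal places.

52.80 wt%

M((Mg0.65Fe0.35)CaSi2O6) = 227.586 g/mol; M(SiO2) = 60.083 g/mol.
Moles SiO2 per formula unit = 2 Si ÷ 1 = 2.0000.
SiO2 fraction = (2.0000 × 60.083) / 227.586 = 120.166/227.586 = 0.5280.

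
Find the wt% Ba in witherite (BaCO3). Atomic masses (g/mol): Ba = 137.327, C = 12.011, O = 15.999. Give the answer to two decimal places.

Molar mass of BaCO3: 1×137.327 + 1×12.011 + 3×15.999 = 197.335 g/mol.
Mass of Ba per formula unit: 1 × 137.327 = 137.327 g.
Weight fraction Ba = 137.327 / 197.335 = 0.6959.

69.59 wt%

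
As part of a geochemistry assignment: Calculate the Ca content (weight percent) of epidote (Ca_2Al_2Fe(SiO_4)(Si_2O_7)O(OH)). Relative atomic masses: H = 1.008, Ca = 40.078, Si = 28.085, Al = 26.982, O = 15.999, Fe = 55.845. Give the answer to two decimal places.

16.59 weight percent

Molar mass of Ca_2Al_2Fe(SiO_4)(Si_2O_7)O(OH): 2*40.078 + 2*26.982 + 1*55.845 + 3*28.085 + 13*15.999 + 1*1.008 = 483.215 g/mol.
Mass of Ca per formula unit: 2 × 40.078 = 80.156 g.
Weight fraction Ca = 80.156 / 483.215 = 0.1659.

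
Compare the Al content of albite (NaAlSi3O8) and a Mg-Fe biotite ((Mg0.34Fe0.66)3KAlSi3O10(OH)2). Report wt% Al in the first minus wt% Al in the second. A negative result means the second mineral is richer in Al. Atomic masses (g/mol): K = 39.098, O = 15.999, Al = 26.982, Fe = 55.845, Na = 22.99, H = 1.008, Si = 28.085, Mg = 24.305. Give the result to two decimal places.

M(NaAlSi3O8) = 262.219 g/mol, so wt% Al = 26.982/262.219 × 100 = 10.29%.
M((Mg0.34Fe0.66)3KAlSi3O10(OH)2) = 479.703 g/mol, so wt% Al = 26.982/479.703 × 100 = 5.62%.
10.29 − 5.62 = 4.67 pp.

4.67 percentage points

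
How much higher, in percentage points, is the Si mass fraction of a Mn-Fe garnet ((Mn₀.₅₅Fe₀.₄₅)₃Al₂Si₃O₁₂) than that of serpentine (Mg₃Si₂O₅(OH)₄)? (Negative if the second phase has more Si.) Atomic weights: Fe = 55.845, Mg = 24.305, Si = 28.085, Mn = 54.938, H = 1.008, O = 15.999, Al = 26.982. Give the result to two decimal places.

M((Mn₀.₅₅Fe₀.₄₅)₃Al₂Si₃O₁₂) = 496.245 g/mol, so wt% Si = 84.255/496.245 × 100 = 16.98%.
M(Mg₃Si₂O₅(OH)₄) = 277.108 g/mol, so wt% Si = 56.170/277.108 × 100 = 20.27%.
16.98 − 20.27 = -3.29 pp.

-3.29 percentage points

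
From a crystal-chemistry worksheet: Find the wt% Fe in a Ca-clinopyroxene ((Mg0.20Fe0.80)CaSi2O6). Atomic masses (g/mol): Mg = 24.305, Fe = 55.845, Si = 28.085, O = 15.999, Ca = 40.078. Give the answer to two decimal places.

Formula mass = 0.20×24.305 + 0.80×55.845 + 1×40.078 + 2×28.085 + 6×15.999 = 241.779 g/mol, of which 44.676 g is Fe.
So Fe makes up 44.676/241.779 = 0.1848 of the mass, i.e. 18.48%.

18.48 wt%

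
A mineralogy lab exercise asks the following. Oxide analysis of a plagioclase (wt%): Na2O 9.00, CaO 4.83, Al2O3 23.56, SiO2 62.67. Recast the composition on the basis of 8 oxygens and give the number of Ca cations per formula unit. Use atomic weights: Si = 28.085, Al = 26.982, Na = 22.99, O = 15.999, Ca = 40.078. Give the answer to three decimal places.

0.229 Ca apfu

Na2O: 9.00/61.979 = 0.14521 mol → 0.29042 mol Na, 0.14521 mol O.
CaO: 4.83/56.077 = 0.08613 mol → 0.08613 mol Ca, 0.08613 mol O.
Al2O3: 23.56/101.961 = 0.23107 mol → 0.46214 mol Al, 0.69321 mol O.
SiO2: 62.67/60.083 = 1.04306 mol → 1.04306 mol Si, 2.08612 mol O.
Total oxygen = 3.01067 mol. Normalization factor = 8/3.01067 = 2.65722.
Ca per 8 O = 0.08613 × 2.65722 = 0.229.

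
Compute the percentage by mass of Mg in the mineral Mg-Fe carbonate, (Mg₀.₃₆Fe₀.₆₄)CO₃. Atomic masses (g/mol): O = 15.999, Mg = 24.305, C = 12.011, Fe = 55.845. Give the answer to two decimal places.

8.37 weight percent

Molar mass of (Mg₀.₃₆Fe₀.₆₄)CO₃: 0.36*24.305 + 0.64*55.845 + 1*12.011 + 3*15.999 = 104.499 g/mol.
Mass of Mg per formula unit: 0.36 × 24.305 = 8.750 g.
Weight fraction Mg = 8.750 / 104.499 = 0.0837.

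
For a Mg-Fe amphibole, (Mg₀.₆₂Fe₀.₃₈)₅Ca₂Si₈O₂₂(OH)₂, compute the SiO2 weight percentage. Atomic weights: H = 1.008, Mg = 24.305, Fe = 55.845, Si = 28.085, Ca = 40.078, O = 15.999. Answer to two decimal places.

Formula mass = 872.279 g/mol.
8 Si → 8.0000 mol SiO2 per formula unit; M(SiO2) = 60.083, so SiO2 mass = 480.664 g.
480.664/872.279 × 100 = 55.10 wt%.

55.10 wt%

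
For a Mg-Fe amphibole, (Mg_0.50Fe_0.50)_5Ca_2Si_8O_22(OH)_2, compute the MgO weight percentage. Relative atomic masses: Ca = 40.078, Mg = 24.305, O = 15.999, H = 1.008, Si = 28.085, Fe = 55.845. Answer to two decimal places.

M((Mg_0.50Fe_0.50)_5Ca_2Si_8O_22(OH)_2) = 891.203 g/mol; M(MgO) = 40.304 g/mol.
Moles MgO per formula unit = 2.50 Mg ÷ 1 = 2.5000.
MgO fraction = (2.5000 × 40.304) / 891.203 = 100.760/891.203 = 0.1131.

11.31 wt%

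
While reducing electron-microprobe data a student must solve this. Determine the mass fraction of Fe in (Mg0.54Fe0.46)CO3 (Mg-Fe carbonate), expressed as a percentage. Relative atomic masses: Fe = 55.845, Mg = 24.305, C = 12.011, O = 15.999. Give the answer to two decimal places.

26.00 wt%

Molar mass of (Mg0.54Fe0.46)CO3: 0.54*24.305 + 0.46*55.845 + 1*12.011 + 3*15.999 = 98.821 g/mol.
Mass of Fe per formula unit: 0.46 × 55.845 = 25.689 g.
Weight fraction Fe = 25.689 / 98.821 = 0.2600.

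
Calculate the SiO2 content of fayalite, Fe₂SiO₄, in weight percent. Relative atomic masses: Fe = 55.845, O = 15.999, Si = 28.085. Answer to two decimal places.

M(Fe₂SiO₄) = 203.771 g/mol; M(SiO2) = 60.083 g/mol.
Moles SiO2 per formula unit = 1 Si ÷ 1 = 1.0000.
SiO2 fraction = (1.0000 × 60.083) / 203.771 = 60.083/203.771 = 0.2949.

29.49 wt%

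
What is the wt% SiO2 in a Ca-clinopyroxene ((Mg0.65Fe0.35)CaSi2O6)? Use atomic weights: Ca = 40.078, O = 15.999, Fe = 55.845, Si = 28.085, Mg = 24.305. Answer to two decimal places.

52.80 wt%

Formula mass = 227.586 g/mol.
2 Si → 2.0000 mol SiO2 per formula unit; M(SiO2) = 60.083, so SiO2 mass = 120.166 g.
120.166/227.586 × 100 = 52.80 wt%.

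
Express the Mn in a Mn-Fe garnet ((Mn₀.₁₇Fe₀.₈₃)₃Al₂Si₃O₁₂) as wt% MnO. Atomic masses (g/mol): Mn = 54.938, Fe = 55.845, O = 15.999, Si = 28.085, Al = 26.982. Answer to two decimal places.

Molar mass of (Mn₀.₁₇Fe₀.₈₃)₃Al₂Si₃O₁₂ = 0.51·54.938 + 2.49·55.845 + 2·26.982 + 3·28.085 + 12·15.999 = 497.279 g/mol.
Each formula unit contains 0.51 Mn, equivalent to 0.51/1 = 0.5100 mol MnO.
M(MnO) = 1×54.938 + 1×15.999 = 70.937 g/mol.
Mass of MnO per formula unit = 0.5100 × 70.937 = 36.178 g.
MnO wt% = 36.178 / 497.279 × 100 = 7.28%.

7.28 wt%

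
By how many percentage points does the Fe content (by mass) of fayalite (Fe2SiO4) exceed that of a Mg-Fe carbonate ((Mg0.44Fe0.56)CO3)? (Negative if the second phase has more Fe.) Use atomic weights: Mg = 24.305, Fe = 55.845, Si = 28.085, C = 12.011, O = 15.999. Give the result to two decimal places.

First mineral: 111.690 g Fe in 203.771 g formula = 54.81 wt% Fe.
Second mineral: 31.273 g Fe in 101.975 g formula = 30.67 wt% Fe.
54.81% − 30.67% gives a difference of 24.14 percentage points.

24.14 percentage points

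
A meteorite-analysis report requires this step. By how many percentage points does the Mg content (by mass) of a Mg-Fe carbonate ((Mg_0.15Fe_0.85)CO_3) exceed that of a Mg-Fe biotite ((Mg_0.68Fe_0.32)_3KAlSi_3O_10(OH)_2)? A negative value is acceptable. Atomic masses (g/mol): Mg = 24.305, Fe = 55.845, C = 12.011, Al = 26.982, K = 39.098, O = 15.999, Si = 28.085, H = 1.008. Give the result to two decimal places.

-7.80 percentage points

First mineral: 3.646 g Mg in 111.122 g formula = 3.28 wt% Mg.
Second mineral: 49.582 g Mg in 447.532 g formula = 11.08 wt% Mg.
3.28% − 11.08% gives a difference of -7.80 percentage points.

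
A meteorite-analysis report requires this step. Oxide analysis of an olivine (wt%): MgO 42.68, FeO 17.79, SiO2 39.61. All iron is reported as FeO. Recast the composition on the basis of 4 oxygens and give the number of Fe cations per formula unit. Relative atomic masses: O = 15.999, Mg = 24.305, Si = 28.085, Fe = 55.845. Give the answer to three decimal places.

MgO: 42.68/40.304 = 1.05895 mol → 1.05895 mol Mg, 1.05895 mol O.
FeO: 17.79/71.844 = 0.24762 mol → 0.24762 mol Fe, 0.24762 mol O.
SiO2: 39.61/60.083 = 0.65925 mol → 0.65925 mol Si, 1.31850 mol O.
Total oxygen = 2.62507 mol. Normalization factor = 4/2.62507 = 1.52377.
Fe per 4 O = 0.24762 × 1.52377 = 0.377.

0.377 Fe apfu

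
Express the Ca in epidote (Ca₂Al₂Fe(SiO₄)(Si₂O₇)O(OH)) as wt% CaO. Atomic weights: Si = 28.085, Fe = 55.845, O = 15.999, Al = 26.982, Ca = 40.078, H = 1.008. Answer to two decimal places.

M(Ca₂Al₂Fe(SiO₄)(Si₂O₇)O(OH)) = 483.215 g/mol; M(CaO) = 56.077 g/mol.
Moles CaO per formula unit = 2 Ca ÷ 1 = 2.0000.
CaO fraction = (2.0000 × 56.077) / 483.215 = 112.154/483.215 = 0.2321.

23.21 wt%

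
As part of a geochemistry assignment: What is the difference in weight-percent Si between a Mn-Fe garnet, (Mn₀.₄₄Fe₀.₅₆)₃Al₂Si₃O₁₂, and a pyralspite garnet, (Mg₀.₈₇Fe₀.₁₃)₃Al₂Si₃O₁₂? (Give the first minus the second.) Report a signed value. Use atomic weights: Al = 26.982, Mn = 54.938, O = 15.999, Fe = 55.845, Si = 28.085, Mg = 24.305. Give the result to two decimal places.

M((Mn₀.₄₄Fe₀.₅₆)₃Al₂Si₃O₁₂) = 496.545 g/mol, so wt% Si = 84.255/496.545 × 100 = 16.97%.
M((Mg₀.₈₇Fe₀.₁₃)₃Al₂Si₃O₁₂) = 415.423 g/mol, so wt% Si = 84.255/415.423 × 100 = 20.28%.
16.97 − 20.28 = -3.31 pp.

-3.31 percentage points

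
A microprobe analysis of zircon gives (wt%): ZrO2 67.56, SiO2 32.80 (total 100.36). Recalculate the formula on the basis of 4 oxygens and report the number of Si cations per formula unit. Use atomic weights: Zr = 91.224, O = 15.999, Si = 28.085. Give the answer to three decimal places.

0.998 Si apfu

ZrO2: 67.56/123.222 = 0.54828 mol → 0.54828 mol Zr, 1.09656 mol O.
SiO2: 32.80/60.083 = 0.54591 mol → 0.54591 mol Si, 1.09182 mol O.
Total oxygen = 2.18838 mol. Normalization factor = 4/2.18838 = 1.82784.
Si per 4 O = 0.54591 × 1.82784 = 0.998.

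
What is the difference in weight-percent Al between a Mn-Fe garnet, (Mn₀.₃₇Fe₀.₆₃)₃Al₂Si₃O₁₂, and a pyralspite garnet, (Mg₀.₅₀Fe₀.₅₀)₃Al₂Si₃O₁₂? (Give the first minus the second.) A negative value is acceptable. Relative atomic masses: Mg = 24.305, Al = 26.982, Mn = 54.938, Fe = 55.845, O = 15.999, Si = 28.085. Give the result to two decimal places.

First mineral: 53.964 g Al in 496.735 g formula = 10.86 wt% Al.
Second mineral: 53.964 g Al in 450.432 g formula = 11.98 wt% Al.
10.86% − 11.98% gives a difference of -1.12 percentage points.

-1.12 percentage points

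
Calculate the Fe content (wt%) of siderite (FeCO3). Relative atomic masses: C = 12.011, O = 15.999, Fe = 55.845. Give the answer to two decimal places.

M(FeCO3) = 115.853 g/mol.
Fe contributes 1 × 55.845 = 55.845 g per mole.
55.845/115.853 = 0.4820 → 48.20%.

48.20 wt%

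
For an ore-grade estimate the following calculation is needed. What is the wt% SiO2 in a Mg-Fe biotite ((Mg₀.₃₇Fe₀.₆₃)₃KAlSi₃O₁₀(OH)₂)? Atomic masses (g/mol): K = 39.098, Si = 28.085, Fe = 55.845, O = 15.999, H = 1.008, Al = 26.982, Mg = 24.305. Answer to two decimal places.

37.80 wt%

Formula mass = 476.865 g/mol.
3 Si → 3.0000 mol SiO2 per formula unit; M(SiO2) = 60.083, so SiO2 mass = 180.249 g.
180.249/476.865 × 100 = 37.80 wt%.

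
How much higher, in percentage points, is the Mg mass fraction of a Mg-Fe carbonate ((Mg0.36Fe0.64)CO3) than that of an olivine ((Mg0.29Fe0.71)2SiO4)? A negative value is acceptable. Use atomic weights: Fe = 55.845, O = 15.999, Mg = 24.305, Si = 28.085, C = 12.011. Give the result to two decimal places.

M((Mg0.36Fe0.64)CO3) = 104.499 g/mol, so wt% Mg = 8.750/104.499 × 100 = 8.37%.
M((Mg0.29Fe0.71)2SiO4) = 185.478 g/mol, so wt% Mg = 14.097/185.478 × 100 = 7.60%.
8.37 − 7.60 = 0.77 pp.

0.77 percentage points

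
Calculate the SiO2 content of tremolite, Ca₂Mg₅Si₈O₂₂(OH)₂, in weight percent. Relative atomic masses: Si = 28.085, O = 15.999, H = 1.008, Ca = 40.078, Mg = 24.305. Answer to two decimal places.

Formula mass = 812.353 g/mol.
8 Si → 8.0000 mol SiO2 per formula unit; M(SiO2) = 60.083, so SiO2 mass = 480.664 g.
480.664/812.353 × 100 = 59.17 wt%.

59.17 wt%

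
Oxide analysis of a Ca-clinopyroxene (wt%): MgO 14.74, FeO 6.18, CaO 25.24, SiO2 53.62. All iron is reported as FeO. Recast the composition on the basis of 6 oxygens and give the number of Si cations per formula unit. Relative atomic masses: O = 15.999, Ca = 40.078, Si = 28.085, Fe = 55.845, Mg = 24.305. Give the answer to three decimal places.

1.993 Si apfu

MgO: 14.74/40.304 = 0.36572 mol → 0.36572 mol Mg, 0.36572 mol O.
FeO: 6.18/71.844 = 0.08602 mol → 0.08602 mol Fe, 0.08602 mol O.
CaO: 25.24/56.077 = 0.45010 mol → 0.45010 mol Ca, 0.45010 mol O.
SiO2: 53.62/60.083 = 0.89243 mol → 0.89243 mol Si, 1.78486 mol O.
Total oxygen = 2.68670 mol. Normalization factor = 6/2.68670 = 2.23322.
Si per 6 O = 0.89243 × 2.23322 = 1.993.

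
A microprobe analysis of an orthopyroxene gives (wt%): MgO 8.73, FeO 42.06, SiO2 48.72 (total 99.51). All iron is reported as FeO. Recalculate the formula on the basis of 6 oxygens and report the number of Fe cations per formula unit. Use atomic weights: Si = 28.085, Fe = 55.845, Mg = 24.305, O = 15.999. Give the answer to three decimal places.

1.449 Fe apfu

MgO: 8.73/40.304 = 0.21660 mol → 0.21660 mol Mg, 0.21660 mol O.
FeO: 42.06/71.844 = 0.58544 mol → 0.58544 mol Fe, 0.58544 mol O.
SiO2: 48.72/60.083 = 0.81088 mol → 0.81088 mol Si, 1.62176 mol O.
Total oxygen = 2.42380 mol. Normalization factor = 6/2.42380 = 2.47545.
Fe per 6 O = 0.58544 × 2.47545 = 1.449.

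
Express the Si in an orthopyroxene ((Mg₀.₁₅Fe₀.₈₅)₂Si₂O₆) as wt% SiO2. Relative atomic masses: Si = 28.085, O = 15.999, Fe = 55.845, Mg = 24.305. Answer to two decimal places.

47.24 wt%

Molar mass of (Mg₀.₁₅Fe₀.₈₅)₂Si₂O₆ = 0.30×24.305 + 1.70×55.845 + 2×28.085 + 6×15.999 = 254.392 g/mol.
Each formula unit contains 2 Si, equivalent to 2/1 = 2.0000 mol SiO2.
M(SiO2) = 1×28.085 + 2×15.999 = 60.083 g/mol.
Mass of SiO2 per formula unit = 2.0000 × 60.083 = 120.166 g.
SiO2 wt% = 120.166 / 254.392 × 100 = 47.24%.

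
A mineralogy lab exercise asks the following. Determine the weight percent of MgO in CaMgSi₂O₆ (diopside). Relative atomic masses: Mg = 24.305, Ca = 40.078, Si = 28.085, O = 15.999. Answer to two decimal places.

Molar mass of CaMgSi₂O₆ = 1·40.078 + 1·24.305 + 2·28.085 + 6·15.999 = 216.547 g/mol.
Each formula unit contains 1 Mg, equivalent to 1/1 = 1.0000 mol MgO.
M(MgO) = 1×24.305 + 1×15.999 = 40.304 g/mol.
Mass of MgO per formula unit = 1.0000 × 40.304 = 40.304 g.
MgO wt% = 40.304 / 216.547 × 100 = 18.61%.

18.61 wt%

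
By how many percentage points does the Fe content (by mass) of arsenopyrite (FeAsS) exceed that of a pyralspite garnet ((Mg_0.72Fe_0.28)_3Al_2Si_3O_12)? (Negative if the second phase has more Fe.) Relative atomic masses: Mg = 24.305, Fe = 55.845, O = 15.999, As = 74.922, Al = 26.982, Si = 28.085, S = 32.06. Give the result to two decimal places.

M(FeAsS) = 162.827 g/mol, so wt% Fe = 55.845/162.827 × 100 = 34.30%.
M((Mg_0.72Fe_0.28)_3Al_2Si_3O_12) = 429.616 g/mol, so wt% Fe = 46.910/429.616 × 100 = 10.92%.
34.30 − 10.92 = 23.38 pp.

23.38 percentage points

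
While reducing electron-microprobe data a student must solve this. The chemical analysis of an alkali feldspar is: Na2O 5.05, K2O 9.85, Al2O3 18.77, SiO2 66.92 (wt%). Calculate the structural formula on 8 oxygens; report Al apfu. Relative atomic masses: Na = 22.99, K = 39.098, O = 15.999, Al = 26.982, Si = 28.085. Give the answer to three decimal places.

0.993 Al apfu

Na2O (M=61.979): mol = 0.08148; Na = 0.16296, O = 0.08148.
K2O (M=94.195): mol = 0.10457; K = 0.20914, O = 0.10457.
Al2O3 (M=101.961): mol = 0.18409; Al = 0.36818, O = 0.55227.
SiO2 (M=60.083): mol = 1.11379; Si = 1.11379, O = 2.22758.
ΣO = 2.96590; factor = 8/ΣO = 2.69733.
Al apfu = 0.36818 × 2.69733 = 0.993.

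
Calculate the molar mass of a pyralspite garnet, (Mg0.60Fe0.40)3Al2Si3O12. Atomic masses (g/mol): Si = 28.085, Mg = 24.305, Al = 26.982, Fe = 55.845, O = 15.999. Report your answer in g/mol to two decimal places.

440.97 g/mol

Mg: 1.80 × 24.305 = 43.7490
Fe: 1.20 × 55.845 = 67.0140
Al: 2 × 26.982 = 53.9640
Si: 3 × 28.085 = 84.2550
O: 12 × 15.999 = 191.9880
Summing the contributions gives the formula mass.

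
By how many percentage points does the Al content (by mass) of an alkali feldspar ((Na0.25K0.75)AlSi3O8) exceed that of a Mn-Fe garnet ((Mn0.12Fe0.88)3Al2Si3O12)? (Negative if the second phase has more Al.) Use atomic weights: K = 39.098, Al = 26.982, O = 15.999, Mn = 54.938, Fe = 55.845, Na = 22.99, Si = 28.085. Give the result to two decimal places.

Al in (Na0.25K0.75)AlSi3O8: molar mass 274.300 g/mol; 1×26.982 = 26.982 g → 9.84 wt%.
Al in (Mn0.12Fe0.88)3Al2Si3O12: molar mass 497.415 g/mol; 2×26.982 = 53.964 g → 10.85 wt%.
Difference = 9.84 − 10.85 = -1.01 percentage points.

-1.01 percentage points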